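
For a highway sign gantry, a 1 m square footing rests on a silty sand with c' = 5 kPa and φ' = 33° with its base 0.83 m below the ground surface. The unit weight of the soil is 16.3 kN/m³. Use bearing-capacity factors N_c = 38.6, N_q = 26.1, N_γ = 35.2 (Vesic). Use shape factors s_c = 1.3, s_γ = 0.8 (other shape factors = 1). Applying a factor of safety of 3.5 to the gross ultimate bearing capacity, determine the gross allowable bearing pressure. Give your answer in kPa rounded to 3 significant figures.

q_all ≈ 238 kPa

Effective surcharge at the founding depth q = γ·D_f = 16.3 × 0.83 = 13.529 kPa.
q_ult = c·N_c·s_c + q·N_q + 0.5·γ·B·N_γ·s_γ
     = 5 × 38.6 × 1.3 + 13.529 × 26.1 + 0.5 × 16.3 × 1 × 35.2 × 0.8
     = 250.9 + 353.11 + 229.5 = 833.51 kPa.
q_all = q_ult / FS = 833.51 / 3.5 = 238.15 kPa.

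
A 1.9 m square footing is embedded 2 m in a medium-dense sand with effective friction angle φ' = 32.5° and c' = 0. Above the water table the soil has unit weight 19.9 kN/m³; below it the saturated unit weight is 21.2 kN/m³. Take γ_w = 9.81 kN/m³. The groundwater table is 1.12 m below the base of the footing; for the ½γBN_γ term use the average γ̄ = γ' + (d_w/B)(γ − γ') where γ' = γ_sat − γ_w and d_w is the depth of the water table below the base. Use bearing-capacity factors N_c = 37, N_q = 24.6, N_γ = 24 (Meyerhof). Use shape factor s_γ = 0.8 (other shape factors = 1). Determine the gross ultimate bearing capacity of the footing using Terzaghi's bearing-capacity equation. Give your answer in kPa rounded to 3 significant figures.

Effective surcharge at the founding depth q = γ·D_f = 19.9 × 2 = 39.8 kPa.
With d_w = 1.12 m < B, γ̄ = 11.39 + (1.12/1.9) × (19.9 − 11.39) = 16.406 kN/m³.
q_ult = q·N_q + 0.5·γ·B·N_γ·s_γ
     = 39.8 × 24.6 + 0.5 × 16.406 × 1.9 × 24 × 0.8
     = 979.08 + 299.25 = 1278.3 kPa.

q_ult ≈ 1280 kPa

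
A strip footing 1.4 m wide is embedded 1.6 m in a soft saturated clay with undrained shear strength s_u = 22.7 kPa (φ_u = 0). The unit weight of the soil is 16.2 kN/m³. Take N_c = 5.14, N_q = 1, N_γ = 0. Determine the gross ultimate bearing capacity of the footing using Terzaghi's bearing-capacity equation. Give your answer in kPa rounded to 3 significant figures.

q_ult ≈ 143 kPa

q = γ·D_f = 16.2 × 1.6 = 25.92 kPa.
c·N_c = 22.7 × 5.14 = 116.68 kPa
q·N_q = 25.92 × 1 = 25.92 kPa
q_ult = 116.68 + 25.92 = 142.6 kPa.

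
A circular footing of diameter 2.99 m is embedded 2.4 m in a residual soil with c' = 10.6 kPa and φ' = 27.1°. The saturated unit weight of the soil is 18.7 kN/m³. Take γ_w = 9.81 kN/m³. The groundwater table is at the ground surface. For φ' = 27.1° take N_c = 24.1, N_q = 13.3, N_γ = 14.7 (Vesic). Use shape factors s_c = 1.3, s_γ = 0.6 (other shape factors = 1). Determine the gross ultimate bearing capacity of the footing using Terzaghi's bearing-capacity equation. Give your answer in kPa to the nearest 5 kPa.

With the water table at the surface the whole profile is submerged: γ' = 18.7 − 9.81 = 8.89 kN/m³, so q = γ'·D_f = 21.336 kPa; the same γ' applies in the ½γBN_γ term.
q_ult = c·N_c·s_c + q·N_q + 0.5·γ·B·N_γ·s_γ
     = 10.6 × 24.1 × 1.3 + 21.336 × 13.3 + 0.5 × 8.89 × 2.99 × 14.7 × 0.6
     = 332.1 + 283.77 + 117.22 = 733.09 kPa.

q_ult ≈ 735 kPa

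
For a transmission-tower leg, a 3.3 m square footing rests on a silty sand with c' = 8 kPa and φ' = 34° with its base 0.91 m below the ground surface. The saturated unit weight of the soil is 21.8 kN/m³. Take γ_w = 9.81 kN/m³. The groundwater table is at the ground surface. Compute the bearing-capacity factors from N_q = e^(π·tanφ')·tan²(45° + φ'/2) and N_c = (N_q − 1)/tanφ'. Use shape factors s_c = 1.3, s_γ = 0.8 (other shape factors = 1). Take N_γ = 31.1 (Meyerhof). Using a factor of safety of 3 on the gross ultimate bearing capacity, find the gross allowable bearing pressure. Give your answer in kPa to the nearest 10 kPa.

N_q = e^(π·tan34°)·tan²(62°) = 29.44; N_c = (N_q − 1)/tanφ' = 42.16.
With the water table at the surface the whole profile is submerged: γ' = 21.8 − 9.81 = 11.99 kN/m³, so q = γ'·D_f = 10.911 kPa; the same γ' applies in the ½γBN_γ term.
q_ult = c·N_c·s_c + q·N_q + 0.5·γ·B·N_γ·s_γ
     = 8 × 42.164 × 1.3 + 10.911 × 29.44 + 0.5 × 11.99 × 3.3 × 31.1 × 0.8
     = 438.5 + 321.21 + 492.21 = 1251.9 kPa.
q_all = 1251.9 / 3 = 417.31 kPa.

q_all ≈ 420 kPa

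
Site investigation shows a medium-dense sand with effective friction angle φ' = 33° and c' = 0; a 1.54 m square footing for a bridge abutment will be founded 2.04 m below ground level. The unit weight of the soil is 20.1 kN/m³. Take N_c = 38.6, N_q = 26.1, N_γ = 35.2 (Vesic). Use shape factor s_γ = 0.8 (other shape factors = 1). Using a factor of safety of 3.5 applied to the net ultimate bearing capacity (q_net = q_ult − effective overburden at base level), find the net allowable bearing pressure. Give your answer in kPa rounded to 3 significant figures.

q_all(net) ≈ 419 kPa

q = γ·D_f = 20.1 × 2.04 = 41.004 kPa.
q·N_q = 41.004 × 26.1 = 1070.2 kPa
0.5·γ·B·N_γ·s_γ = 0.5 × 20.1 × 1.54 × 35.2 × 0.8 = 435.83 kPa
q_ult = 1070.2 + 435.83 = 1506 kPa.
Net ultimate: q_net = 1506 − 41.004 = 1465 kPa.
q_all(net) = 1465 / 3.5 = 418.58 kPa.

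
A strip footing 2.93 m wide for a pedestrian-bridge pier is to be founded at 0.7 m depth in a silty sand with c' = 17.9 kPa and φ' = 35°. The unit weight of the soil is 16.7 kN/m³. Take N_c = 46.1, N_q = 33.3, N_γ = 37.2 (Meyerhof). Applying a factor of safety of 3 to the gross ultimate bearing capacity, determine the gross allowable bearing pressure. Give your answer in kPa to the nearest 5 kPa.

q_all ≈ 710 kPa

Effective surcharge at the founding depth q = γ·D_f = 16.7 × 0.7 = 11.69 kPa.
q_ult = c·N_c + q·N_q + 0.5·γ·B·N_γ
     = 17.9 × 46.1 + 11.69 × 33.3 + 0.5 × 16.7 × 2.93 × 37.2
     = 825.19 + 389.28 + 910.12 = 2124.6 kPa.
q_all = q_ult / FS = 2124.6 / 3 = 708.19 kPa.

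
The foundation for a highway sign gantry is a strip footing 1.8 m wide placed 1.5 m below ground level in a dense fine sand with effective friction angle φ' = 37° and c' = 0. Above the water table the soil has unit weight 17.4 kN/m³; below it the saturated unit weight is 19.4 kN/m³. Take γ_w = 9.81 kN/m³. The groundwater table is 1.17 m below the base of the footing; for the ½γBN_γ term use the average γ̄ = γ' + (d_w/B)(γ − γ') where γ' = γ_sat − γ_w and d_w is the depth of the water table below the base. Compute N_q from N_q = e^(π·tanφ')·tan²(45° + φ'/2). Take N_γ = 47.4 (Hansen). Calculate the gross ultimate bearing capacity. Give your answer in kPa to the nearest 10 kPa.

q_ult ≈ 1750 kPa

tan37° = 0.7536, so N_q = e^(π×0.7536)·tan²(63.5°) = 10.669 × 4.023 = 42.92.
q = γ·D_f = 17.4 × 1.5 = 26.1 kPa.
γ' = 9.59 kN/m³; averaging over the depth B below the base, γ̄ = γ' + (d_w/B)(γ − γ') = 14.666 kN/m³.
q·N_q = 26.1 × 42.92 = 1120.2 kPa
0.5·γ·B·N_γ = 0.5 × 14.666 × 1.8 × 47.4 = 625.67 kPa
q_ult = 1120.2 + 625.67 = 1745.9 kPa.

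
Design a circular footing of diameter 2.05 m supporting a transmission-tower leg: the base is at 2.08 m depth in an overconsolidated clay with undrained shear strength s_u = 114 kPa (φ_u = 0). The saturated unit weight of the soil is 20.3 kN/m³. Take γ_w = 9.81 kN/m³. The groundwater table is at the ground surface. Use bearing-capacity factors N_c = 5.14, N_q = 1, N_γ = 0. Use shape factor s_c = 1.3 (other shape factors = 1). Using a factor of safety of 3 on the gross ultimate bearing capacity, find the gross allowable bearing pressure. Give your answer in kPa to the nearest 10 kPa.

Water table at ground surface, so effective unit weight γ' = 20.3 − 9.81 = 10.49 kN/m³ is used throughout; overburden q = 10.49 × 2.08 = 21.819 kPa.
Cohesion term c·N_c·s_c = 114 × 5.14 × 1.3 = 761.75 kPa; surcharge term q·N_q = 21.819 × 1 = 21.819 kPa.
q_ult = 761.75 + 21.819 = 783.57 kPa.
q_all = 783.57 / 3 = 261.19 kPa.

q_all ≈ 260 kPa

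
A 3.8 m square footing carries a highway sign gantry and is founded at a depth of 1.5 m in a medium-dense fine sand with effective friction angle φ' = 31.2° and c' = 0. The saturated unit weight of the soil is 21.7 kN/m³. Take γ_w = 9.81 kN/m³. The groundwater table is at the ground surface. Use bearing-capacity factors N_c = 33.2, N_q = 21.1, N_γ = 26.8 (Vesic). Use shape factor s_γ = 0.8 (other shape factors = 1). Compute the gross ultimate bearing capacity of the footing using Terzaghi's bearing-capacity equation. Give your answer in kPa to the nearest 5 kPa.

With the water table at the surface the whole profile is submerged: γ' = 21.7 − 9.81 = 11.89 kN/m³, so q = γ'·D_f = 17.835 kPa; the same γ' applies in the ½γBN_γ term.
q_ult = q·N_q + 0.5·γ·B·N_γ·s_γ
     = 17.835 × 21.1 + 0.5 × 11.89 × 3.8 × 26.8 × 0.8
     = 376.32 + 484.35 = 860.67 kPa.

q_ult ≈ 860 kPa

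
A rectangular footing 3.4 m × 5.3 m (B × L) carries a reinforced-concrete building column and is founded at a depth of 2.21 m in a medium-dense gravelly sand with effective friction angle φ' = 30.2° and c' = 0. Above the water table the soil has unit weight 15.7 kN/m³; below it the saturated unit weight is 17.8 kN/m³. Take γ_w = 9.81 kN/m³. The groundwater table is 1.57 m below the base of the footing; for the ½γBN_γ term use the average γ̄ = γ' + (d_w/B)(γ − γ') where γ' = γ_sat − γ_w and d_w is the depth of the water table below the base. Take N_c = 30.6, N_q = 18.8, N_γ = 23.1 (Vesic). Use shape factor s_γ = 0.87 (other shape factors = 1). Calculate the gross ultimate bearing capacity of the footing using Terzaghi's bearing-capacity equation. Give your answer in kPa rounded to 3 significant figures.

q_ult ≈ 1050 kPa

Overburden at base level: q = 15.7 × 2.21 = 34.697 kPa.
The water table is 1.57 m below the base (< B = 3.4 m), so the ½γBN_γ term uses γ̄ = γ' + (d_w/B)(γ − γ') = 7.99 + (1.57/3.4)(15.7 − 7.99) = 11.55 kN/m³.
Surcharge term q·N_q = 34.697 × 18.8 = 652.3 kPa; self-weight term 0.5·γ·B·N_γ·s_γ = 0.5 × 11.55 × 3.4 × 23.1 × 0.87 = 394.61 kPa.
q_ult = 652.3 + 394.61 = 1046.9 kPa.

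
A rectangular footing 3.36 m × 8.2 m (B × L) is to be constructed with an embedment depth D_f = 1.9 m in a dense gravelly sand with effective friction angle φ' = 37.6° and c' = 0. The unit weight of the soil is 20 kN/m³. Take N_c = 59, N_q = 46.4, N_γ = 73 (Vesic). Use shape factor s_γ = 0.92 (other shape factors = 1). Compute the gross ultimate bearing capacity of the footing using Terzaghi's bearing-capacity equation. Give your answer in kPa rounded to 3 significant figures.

q_ult ≈ 4020 kPa

q = γ·D_f = 20 × 1.9 = 38 kPa.
q·N_q = 38 × 46.4 = 1763.2 kPa
0.5·γ·B·N_γ·s_γ = 0.5 × 20 × 3.36 × 73 × 0.92 = 2256.6 kPa
q_ult = 1763.2 + 2256.6 = 4019.8 kPa.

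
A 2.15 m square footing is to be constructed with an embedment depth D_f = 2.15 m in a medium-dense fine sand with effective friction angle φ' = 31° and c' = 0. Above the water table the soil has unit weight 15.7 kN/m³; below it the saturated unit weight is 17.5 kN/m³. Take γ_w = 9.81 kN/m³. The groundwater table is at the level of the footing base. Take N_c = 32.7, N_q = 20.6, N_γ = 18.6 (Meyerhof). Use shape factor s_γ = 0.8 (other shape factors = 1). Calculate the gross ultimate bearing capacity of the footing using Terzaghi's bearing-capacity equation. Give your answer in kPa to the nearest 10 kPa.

q_ult ≈ 820 kPa

Effective surcharge at the founding depth q = γ·D_f = 15.7 × 2.15 = 33.755 kPa.
The water table coincides with the base, so in the self-weight term γ → γ' = 7.69 kN/m³.
q_ult = q·N_q + 0.5·γ·B·N_γ·s_γ
     = 33.755 × 20.6 + 0.5 × 7.69 × 2.15 × 18.6 × 0.8
     = 695.35 + 123.01 = 818.36 kPa.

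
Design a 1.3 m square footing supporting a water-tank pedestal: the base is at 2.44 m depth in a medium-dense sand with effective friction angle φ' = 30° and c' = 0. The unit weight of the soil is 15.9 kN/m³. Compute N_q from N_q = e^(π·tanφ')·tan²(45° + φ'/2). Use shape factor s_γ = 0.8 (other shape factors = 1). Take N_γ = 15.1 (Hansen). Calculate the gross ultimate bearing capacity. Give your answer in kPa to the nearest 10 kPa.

q_ult ≈ 840 kPa

tan30° = 0.5774, so N_q = e^(π×0.5774)·tan²(60°) = 6.134 × 3.0 = 18.4.
q = γ·D_f = 15.9 × 2.44 = 38.796 kPa.
q·N_q = 38.796 × 18.401 = 713.89 kPa
0.5·γ·B·N_γ·s_γ = 0.5 × 15.9 × 1.3 × 15.1 × 0.8 = 124.85 kPa
q_ult = 713.89 + 124.85 = 838.74 kPa.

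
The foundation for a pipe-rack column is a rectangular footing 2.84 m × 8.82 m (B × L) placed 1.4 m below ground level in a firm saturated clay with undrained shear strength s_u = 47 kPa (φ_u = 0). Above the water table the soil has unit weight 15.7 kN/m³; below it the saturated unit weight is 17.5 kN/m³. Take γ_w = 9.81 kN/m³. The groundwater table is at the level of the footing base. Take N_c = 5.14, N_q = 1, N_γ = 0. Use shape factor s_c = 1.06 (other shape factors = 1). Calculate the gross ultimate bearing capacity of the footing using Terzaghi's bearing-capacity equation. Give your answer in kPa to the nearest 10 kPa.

q_ult ≈ 280 kPa

Effective surcharge at the founding depth q = γ·D_f = 15.7 × 1.4 = 21.98 kPa.
q_ult = c·N_c·s_c + q·N_q
     = 47 × 5.14 × 1.06 + 21.98 × 1
     = 256.07 + 21.98 = 278.05 kPa.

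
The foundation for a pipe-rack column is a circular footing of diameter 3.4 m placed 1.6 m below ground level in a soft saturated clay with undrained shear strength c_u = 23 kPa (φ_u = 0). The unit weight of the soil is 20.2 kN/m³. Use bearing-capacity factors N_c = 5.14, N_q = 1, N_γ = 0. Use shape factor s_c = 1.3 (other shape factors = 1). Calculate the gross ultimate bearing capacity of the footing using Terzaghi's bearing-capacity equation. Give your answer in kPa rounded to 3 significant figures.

q_ult ≈ 186 kPa

Overburden at base level: q = 20.2 × 1.6 = 32.32 kPa.
Cohesion term c·N_c·s_c = 23 × 5.14 × 1.3 = 153.69 kPa; surcharge term q·N_q = 32.32 × 1 = 32.32 kPa.
q_ult = 153.69 + 32.32 = 186.01 kPa.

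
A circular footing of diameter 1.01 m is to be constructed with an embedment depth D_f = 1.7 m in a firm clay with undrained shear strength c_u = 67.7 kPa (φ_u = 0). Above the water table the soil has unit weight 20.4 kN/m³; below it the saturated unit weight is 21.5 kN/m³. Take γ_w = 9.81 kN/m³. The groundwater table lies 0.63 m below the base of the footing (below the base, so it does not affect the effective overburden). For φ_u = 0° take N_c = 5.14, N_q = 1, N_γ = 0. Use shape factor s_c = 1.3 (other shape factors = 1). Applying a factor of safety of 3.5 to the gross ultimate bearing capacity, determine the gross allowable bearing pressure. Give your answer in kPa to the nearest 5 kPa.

Effective surcharge at the founding depth q = γ·D_f = 20.4 × 1.7 = 34.68 kPa.
q_ult = c·N_c·s_c + q·N_q
     = 67.7 × 5.14 × 1.3 + 34.68 × 1
     = 452.37 + 34.68 = 487.05 kPa.
q_all = q_ult / FS = 487.05 / 3.5 = 139.16 kPa.

q_all ≈ 140 kPa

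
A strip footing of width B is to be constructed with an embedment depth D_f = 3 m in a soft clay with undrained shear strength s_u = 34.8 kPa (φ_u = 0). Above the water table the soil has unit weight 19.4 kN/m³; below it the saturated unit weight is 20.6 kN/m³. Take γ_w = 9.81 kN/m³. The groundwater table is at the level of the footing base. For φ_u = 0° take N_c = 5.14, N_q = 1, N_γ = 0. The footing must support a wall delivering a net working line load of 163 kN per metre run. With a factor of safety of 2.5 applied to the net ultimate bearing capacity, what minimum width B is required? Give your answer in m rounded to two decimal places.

B = 2.28 m

q = γ·D_f = 19.4 × 3 = 58.2 kPa.
c·N_c = 34.8 × 5.14 = 178.87 kPa
q·N_q = 58.2 × 1 = 58.2 kPa
q_ult = 178.87 + 58.2 = 237.07 kPa.
For φ = 0 the ½γBN_γ term vanishes, so q_ult is independent of B. q_net = 237.07 − 58.2 = 178.87 kPa; q_all(net) = 178.87/2.5 = 71.549 kPa.
Required width B = w / q_all(net) = 163 / 71.549 = 2.278 m.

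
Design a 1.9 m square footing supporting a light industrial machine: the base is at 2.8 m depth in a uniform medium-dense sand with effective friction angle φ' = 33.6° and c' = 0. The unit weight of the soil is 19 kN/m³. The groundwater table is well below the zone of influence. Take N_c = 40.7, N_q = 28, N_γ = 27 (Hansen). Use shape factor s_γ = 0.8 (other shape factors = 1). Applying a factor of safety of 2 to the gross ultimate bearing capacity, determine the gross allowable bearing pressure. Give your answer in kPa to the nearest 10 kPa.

Effective surcharge at the founding depth q = γ·D_f = 19 × 2.8 = 53.2 kPa.
q_ult = q·N_q + 0.5·γ·B·N_γ·s_γ
     = 53.2 × 28 + 0.5 × 19 × 1.9 × 27 × 0.8
     = 1489.6 + 389.88 = 1879.5 kPa.
q_all = q_ult / FS = 1879.5 / 2 = 939.74 kPa.

q_all ≈ 940 kPa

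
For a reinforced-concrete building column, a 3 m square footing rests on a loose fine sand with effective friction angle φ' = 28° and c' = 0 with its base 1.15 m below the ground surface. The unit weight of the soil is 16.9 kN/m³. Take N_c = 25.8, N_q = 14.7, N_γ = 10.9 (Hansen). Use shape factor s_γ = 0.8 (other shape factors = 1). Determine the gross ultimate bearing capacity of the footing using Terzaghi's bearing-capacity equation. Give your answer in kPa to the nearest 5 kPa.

q_ult ≈ 505 kPa

Effective surcharge at the founding depth q = γ·D_f = 16.9 × 1.15 = 19.435 kPa.
q_ult = q·N_q + 0.5·γ·B·N_γ·s_γ
     = 19.435 × 14.7 + 0.5 × 16.9 × 3 × 10.9 × 0.8
     = 285.69 + 221.05 = 506.75 kPa.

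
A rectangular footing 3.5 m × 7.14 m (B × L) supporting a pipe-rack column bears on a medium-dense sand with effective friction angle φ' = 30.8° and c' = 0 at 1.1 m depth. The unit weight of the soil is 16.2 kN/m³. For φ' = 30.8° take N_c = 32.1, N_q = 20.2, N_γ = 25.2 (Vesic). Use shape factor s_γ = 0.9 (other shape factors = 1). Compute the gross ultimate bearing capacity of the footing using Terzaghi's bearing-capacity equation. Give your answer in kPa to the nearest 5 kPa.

q_ult ≈ 1005 kPa

Effective surcharge at the founding depth q = γ·D_f = 16.2 × 1.1 = 17.82 kPa.
q_ult = q·N_q + 0.5·γ·B·N_γ·s_γ
     = 17.82 × 20.2 + 0.5 × 16.2 × 3.5 × 25.2 × 0.9
     = 359.96 + 642.98 = 1002.9 kPa.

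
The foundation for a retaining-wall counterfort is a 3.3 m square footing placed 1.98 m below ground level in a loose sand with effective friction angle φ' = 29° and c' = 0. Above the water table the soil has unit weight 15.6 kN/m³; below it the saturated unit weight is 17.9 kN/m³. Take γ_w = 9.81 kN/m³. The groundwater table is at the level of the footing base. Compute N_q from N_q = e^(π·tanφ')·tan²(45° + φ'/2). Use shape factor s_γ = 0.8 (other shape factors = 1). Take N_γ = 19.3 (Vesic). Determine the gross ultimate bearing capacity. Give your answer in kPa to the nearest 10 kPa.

q_ult ≈ 710 kPa

tan29° = 0.5543, so N_q = e^(π×0.5543)·tan²(59.5°) = 5.705 × 2.882 = 16.44.
Overburden at base level: q = 15.6 × 1.98 = 30.888 kPa.
Below the base the soil is submerged, so the ½γBN_γ term uses γ' = 17.9 − 9.81 = 8.09 kN/m³.
Surcharge term q·N_q = 30.888 × 16.443 = 507.9 kPa; self-weight term 0.5·γ·B·N_γ·s_γ = 0.5 × 8.09 × 3.3 × 19.3 × 0.8 = 206.1 kPa.
q_ult = 507.9 + 206.1 = 714 kPa.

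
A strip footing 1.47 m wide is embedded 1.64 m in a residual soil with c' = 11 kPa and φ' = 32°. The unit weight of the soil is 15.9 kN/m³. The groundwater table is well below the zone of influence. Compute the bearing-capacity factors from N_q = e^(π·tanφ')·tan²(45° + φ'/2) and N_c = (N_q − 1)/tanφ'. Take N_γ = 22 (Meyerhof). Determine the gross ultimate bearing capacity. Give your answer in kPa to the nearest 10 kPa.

tan32° = 0.6249, so N_q = e^(π×0.6249)·tan²(61°) = 7.121 × 3.255 = 23.18.
N_c = (23.18 − 1)/tan32° = 35.49.
q = γ·D_f = 15.9 × 1.64 = 26.076 kPa.
c·N_c = 11 × 35.49 = 390.39 kPa
q·N_q = 26.076 × 23.177 = 604.36 kPa
0.5·γ·B·N_γ = 0.5 × 15.9 × 1.47 × 22 = 257.1 kPa
q_ult = 390.39 + 604.36 + 257.1 = 1251.9 kPa.

q_ult ≈ 1250 kPa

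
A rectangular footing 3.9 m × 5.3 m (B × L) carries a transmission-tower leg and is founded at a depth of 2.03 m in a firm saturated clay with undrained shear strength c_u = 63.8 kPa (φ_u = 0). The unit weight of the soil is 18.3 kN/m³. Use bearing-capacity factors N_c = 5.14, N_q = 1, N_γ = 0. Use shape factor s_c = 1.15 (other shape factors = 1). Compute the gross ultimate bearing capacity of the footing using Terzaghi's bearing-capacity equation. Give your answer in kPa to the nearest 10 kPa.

q_ult ≈ 410 kPa

Effective surcharge at the founding depth q = γ·D_f = 18.3 × 2.03 = 37.149 kPa.
q_ult = c·N_c·s_c + q·N_q
     = 63.8 × 5.14 × 1.15 + 37.149 × 1
     = 377.12 + 37.149 = 414.27 kPa.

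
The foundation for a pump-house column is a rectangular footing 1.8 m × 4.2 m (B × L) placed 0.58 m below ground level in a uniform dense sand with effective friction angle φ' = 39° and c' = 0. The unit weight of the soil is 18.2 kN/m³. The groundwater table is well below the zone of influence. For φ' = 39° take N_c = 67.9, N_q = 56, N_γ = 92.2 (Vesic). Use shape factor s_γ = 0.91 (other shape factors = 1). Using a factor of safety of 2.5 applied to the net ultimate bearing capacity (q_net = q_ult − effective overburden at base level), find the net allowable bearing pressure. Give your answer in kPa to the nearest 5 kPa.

Overburden at base level: q = 18.2 × 0.58 = 10.556 kPa.
Surcharge term q·N_q = 10.556 × 56 = 591.14 kPa; self-weight term 0.5·γ·B·N_γ·s_γ = 0.5 × 18.2 × 1.8 × 92.2 × 0.91 = 1374.3 kPa.
q_ult = 591.14 + 1374.3 = 1965.5 kPa.
Net ultimate: q_net = 1965.5 − 10.556 = 1954.9 kPa.
q_all(net) = 1954.9 / 2.5 = 781.96 kPa.

q_all(net) ≈ 780 kPa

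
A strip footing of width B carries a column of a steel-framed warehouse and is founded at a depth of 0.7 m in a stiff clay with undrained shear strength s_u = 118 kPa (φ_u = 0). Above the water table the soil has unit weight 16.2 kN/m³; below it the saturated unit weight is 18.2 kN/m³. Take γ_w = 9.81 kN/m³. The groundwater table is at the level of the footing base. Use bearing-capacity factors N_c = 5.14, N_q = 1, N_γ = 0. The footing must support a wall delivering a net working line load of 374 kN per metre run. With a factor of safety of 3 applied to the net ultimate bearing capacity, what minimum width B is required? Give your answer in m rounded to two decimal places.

Overburden at base level: q = 16.2 × 0.7 = 11.34 kPa.
Cohesion term c·N_c = 118 × 5.14 = 606.52 kPa; surcharge term q·N_q = 11.34 × 1 = 11.34 kPa.
q_ult = 606.52 + 11.34 = 617.86 kPa.
For φ = 0 the ½γBN_γ term vanishes, so q_ult is independent of B. q_net = 617.86 − 11.34 = 606.52 kPa; q_all(net) = 606.52/3 = 202.17 kPa.
Required width B = w / q_all(net) = 374 / 202.17 = 1.85 m.

B = 1.85 m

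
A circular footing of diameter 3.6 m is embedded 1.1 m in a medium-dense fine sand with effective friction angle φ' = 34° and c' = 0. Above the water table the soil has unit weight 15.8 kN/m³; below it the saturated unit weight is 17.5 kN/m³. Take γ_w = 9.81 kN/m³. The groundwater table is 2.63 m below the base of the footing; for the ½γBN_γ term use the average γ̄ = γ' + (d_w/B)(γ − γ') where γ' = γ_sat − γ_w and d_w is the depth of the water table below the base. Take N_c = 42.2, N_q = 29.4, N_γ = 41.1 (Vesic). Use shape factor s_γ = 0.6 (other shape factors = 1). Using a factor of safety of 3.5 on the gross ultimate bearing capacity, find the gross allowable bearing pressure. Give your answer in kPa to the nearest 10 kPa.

q_all ≈ 320 kPa

Overburden at base level: q = 15.8 × 1.1 = 17.38 kPa.
The water table is 2.63 m below the base (< B = 3.6 m), so the ½γBN_γ term uses γ̄ = γ' + (d_w/B)(γ − γ') = 7.69 + (2.63/3.6)(15.8 − 7.69) = 13.615 kN/m³.
Surcharge term q·N_q = 17.38 × 29.4 = 510.97 kPa; self-weight term 0.5·γ·B·N_γ·s_γ = 0.5 × 13.615 × 3.6 × 41.1 × 0.6 = 604.33 kPa.
q_ult = 510.97 + 604.33 = 1115.3 kPa.
q_all = 1115.3 / 3.5 = 318.66 kPa.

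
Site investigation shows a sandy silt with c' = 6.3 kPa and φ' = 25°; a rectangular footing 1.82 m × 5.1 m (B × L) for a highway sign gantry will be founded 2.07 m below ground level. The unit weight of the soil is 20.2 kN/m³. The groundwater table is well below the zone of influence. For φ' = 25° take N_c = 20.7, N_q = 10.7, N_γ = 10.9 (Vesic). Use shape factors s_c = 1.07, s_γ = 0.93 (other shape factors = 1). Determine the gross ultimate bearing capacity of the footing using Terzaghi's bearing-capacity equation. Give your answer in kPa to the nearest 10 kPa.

Overburden at base level: q = 20.2 × 2.07 = 41.814 kPa.
Cohesion term c·N_c·s_c = 6.3 × 20.7 × 1.07 = 139.54 kPa; surcharge term q·N_q = 41.814 × 10.7 = 447.41 kPa; self-weight term 0.5·γ·B·N_γ·s_γ = 0.5 × 20.2 × 1.82 × 10.9 × 0.93 = 186.34 kPa.
q_ult = 139.54 + 447.41 + 186.34 = 773.29 kPa.

q_ult ≈ 770 kPa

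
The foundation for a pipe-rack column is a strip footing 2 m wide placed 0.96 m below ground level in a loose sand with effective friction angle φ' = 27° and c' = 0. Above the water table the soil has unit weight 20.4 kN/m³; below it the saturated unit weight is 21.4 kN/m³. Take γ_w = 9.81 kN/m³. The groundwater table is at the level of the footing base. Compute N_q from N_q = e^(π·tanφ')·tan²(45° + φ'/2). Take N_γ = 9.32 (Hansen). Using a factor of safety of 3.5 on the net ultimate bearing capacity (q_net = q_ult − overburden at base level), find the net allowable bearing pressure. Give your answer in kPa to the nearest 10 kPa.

N_q = e^(π·tan27°)·tan²(58.5°) = 13.2.
Effective surcharge at the founding depth q = γ·D_f = 20.4 × 0.96 = 19.584 kPa.
The water table coincides with the base, so in the self-weight term γ → γ' = 11.59 kN/m³.
q_ult = q·N_q + 0.5·γ·B·N_γ
     = 19.584 × 13.199 + 0.5 × 11.59 × 2 × 9.32
     = 258.49 + 108.02 = 366.51 kPa.
q_net = 366.51 − 19.584 = 346.93 kPa.
q_all(net) = 346.93 / 3.5 = 99.122 kPa.

q_all(net) ≈ 100 kPa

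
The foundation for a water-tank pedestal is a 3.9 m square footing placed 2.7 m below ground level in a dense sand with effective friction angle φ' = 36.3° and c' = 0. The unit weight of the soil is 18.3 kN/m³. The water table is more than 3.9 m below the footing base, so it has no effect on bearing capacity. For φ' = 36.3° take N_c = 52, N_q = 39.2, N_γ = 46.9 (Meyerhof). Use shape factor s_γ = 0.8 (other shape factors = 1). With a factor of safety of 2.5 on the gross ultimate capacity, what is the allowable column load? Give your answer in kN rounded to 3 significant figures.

P_all ≈ 19900 kN

Effective surcharge at the founding depth q = γ·D_f = 18.3 × 2.7 = 49.41 kPa.
q_ult = q·N_q + 0.5·γ·B·N_γ·s_γ
     = 49.41 × 39.2 + 0.5 × 18.3 × 3.9 × 46.9 × 0.8
     = 1936.9 + 1338.9 = 3275.8 kPa.
Gross allowable pressure q_all = 3275.8 / 2.5 = 1310.3 kPa.
Footing area = 15.21 m², so allowable column load = 1310.3 × 15.21 = 19930 kN.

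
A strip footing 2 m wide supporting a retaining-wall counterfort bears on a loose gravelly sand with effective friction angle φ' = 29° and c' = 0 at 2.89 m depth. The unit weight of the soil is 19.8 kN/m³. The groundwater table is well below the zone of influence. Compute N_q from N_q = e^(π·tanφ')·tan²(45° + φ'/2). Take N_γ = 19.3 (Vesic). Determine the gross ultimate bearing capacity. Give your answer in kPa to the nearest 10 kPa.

tan29° = 0.5543, so N_q = e^(π×0.5543)·tan²(59.5°) = 5.705 × 2.882 = 16.44.
q = γ·D_f = 19.8 × 2.89 = 57.222 kPa.
q·N_q = 57.222 × 16.443 = 940.92 kPa
0.5·γ·B·N_γ = 0.5 × 19.8 × 2 × 19.3 = 382.14 kPa
q_ult = 940.92 + 382.14 = 1323.1 kPa.

q_ult ≈ 1320 kPa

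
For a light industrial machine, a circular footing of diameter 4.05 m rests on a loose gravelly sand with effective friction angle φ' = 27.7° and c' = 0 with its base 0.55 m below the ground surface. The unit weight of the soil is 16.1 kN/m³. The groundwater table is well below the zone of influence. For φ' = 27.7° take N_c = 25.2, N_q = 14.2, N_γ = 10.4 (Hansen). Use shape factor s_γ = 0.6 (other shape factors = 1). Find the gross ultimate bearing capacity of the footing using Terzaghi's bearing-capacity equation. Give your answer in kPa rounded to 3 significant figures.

q_ult ≈ 329 kPa

Effective surcharge at the founding depth q = γ·D_f = 16.1 × 0.55 = 8.855 kPa.
q_ult = q·N_q + 0.5·γ·B·N_γ·s_γ
     = 8.855 × 14.2 + 0.5 × 16.1 × 4.05 × 10.4 × 0.6
     = 125.74 + 203.44 = 329.18 kPa.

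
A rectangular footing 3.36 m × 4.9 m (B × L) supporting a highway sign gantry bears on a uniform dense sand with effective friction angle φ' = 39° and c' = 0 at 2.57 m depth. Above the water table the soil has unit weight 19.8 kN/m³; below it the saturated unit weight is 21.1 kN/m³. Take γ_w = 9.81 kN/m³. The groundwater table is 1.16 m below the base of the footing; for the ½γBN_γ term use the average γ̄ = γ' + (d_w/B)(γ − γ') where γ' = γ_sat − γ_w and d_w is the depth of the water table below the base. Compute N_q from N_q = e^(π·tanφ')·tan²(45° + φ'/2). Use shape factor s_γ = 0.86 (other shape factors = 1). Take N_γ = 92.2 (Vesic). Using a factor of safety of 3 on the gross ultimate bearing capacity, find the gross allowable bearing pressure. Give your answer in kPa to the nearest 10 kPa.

N_q = e^(π·tan39°)·tan²(64.5°) = 55.96.
q = γ·D_f = 19.8 × 2.57 = 50.886 kPa.
γ' = 11.29 kN/m³; averaging over the depth B below the base, γ̄ = γ' + (d_w/B)(γ − γ') = 14.228 kN/m³.
q·N_q = 50.886 × 55.957 = 2847.5 kPa
0.5·γ·B·N_γ·s_γ = 0.5 × 14.228 × 3.36 × 92.2 × 0.86 = 1895.3 kPa
q_ult = 2847.5 + 1895.3 = 4742.8 kPa.
q_all = 4742.8 / 3 = 1580.9 kPa.

q_all ≈ 1580 kPa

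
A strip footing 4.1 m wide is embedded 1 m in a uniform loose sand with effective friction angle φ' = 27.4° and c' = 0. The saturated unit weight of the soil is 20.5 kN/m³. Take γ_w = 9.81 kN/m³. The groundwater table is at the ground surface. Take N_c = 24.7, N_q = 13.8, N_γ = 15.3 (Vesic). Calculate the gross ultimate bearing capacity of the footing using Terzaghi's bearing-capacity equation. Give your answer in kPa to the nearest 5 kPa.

Water table at ground surface, so effective unit weight γ' = 20.5 − 9.81 = 10.69 kN/m³ is used throughout; overburden q = 10.69 × 1 = 10.69 kPa; the same γ' applies in the ½γBN_γ term.
Surcharge term q·N_q = 10.69 × 13.8 = 147.52 kPa; self-weight term 0.5·γ·B·N_γ = 0.5 × 10.69 × 4.1 × 15.3 = 335.29 kPa.
q_ult = 147.52 + 335.29 = 482.81 kPa.

q_ult ≈ 485 kPa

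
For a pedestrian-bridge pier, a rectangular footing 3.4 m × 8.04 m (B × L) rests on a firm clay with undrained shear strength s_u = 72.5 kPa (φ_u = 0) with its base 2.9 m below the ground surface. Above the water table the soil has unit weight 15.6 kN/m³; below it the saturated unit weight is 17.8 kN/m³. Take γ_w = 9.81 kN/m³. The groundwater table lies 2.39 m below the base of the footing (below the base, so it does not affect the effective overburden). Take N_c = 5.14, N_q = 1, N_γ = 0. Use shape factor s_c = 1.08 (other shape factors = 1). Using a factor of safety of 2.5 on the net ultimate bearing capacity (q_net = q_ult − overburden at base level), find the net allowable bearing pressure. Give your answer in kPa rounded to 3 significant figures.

Effective surcharge at the founding depth q = γ·D_f = 15.6 × 2.9 = 45.24 kPa.
q_ult = c·N_c·s_c + q·N_q
     = 72.5 × 5.14 × 1.08 + 45.24 × 1
     = 402.46 + 45.24 = 447.7 kPa.
q_net = 447.7 − 45.24 = 402.46 kPa.
q_all(net) = 402.46 / 2.5 = 160.98 kPa.

q_all(net) ≈ 161 kPa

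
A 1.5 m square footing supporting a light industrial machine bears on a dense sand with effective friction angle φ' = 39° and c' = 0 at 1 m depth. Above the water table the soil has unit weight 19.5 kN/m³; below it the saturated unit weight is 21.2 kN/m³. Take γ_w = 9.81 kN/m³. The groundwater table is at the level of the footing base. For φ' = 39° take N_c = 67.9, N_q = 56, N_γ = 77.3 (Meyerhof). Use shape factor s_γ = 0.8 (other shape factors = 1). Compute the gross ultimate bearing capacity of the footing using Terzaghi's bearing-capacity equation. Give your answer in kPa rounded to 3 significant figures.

Effective surcharge at the founding depth q = γ·D_f = 19.5 × 1 = 19.5 kPa.
The water table coincides with the base, so in the self-weight term γ → γ' = 11.39 kN/m³.
q_ult = q·N_q + 0.5·γ·B·N_γ·s_γ
     = 19.5 × 56 + 0.5 × 11.39 × 1.5 × 77.3 × 0.8
     = 1092 + 528.27 = 1620.3 kPa.

q_ult ≈ 1620 kPa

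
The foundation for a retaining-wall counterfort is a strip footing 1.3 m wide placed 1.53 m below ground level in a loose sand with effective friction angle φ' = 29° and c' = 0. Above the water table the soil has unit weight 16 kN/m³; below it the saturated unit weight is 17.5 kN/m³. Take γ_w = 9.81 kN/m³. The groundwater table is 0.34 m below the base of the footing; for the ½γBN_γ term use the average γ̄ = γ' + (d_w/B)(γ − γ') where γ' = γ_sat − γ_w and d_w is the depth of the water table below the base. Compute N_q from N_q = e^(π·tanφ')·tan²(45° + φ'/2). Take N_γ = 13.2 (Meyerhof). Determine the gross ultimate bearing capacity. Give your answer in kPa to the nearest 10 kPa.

q_ult ≈ 490 kPa

tan29° = 0.5543, so N_q = e^(π×0.5543)·tan²(59.5°) = 5.705 × 2.882 = 16.44.
Overburden at base level: q = 16 × 1.53 = 24.48 kPa.
The water table is 0.34 m below the base (< B = 1.3 m), so the ½γBN_γ term uses γ̄ = γ' + (d_w/B)(γ − γ') = 7.69 + (0.34/1.3)(16 − 7.69) = 9.8634 kN/m³.
Surcharge term q·N_q = 24.48 × 16.443 = 402.53 kPa; self-weight term 0.5·γ·B·N_γ = 0.5 × 9.8634 × 1.3 × 13.2 = 84.628 kPa.
q_ult = 402.53 + 84.628 = 487.16 kPa.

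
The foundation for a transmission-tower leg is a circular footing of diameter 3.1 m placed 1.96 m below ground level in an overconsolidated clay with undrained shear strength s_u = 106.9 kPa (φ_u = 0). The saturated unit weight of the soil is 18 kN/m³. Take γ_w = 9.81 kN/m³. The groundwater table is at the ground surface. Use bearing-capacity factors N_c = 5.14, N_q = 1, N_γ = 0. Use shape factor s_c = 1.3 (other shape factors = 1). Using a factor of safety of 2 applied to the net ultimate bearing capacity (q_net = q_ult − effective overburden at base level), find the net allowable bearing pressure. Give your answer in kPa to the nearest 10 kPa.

Water table at ground surface, so effective unit weight γ' = 18 − 9.81 = 8.19 kN/m³ is used throughout; overburden q = 8.19 × 1.96 = 16.052 kPa.
Cohesion term c·N_c·s_c = 106.9 × 5.14 × 1.3 = 714.31 kPa; surcharge term q·N_q = 16.052 × 1 = 16.052 kPa.
q_ult = 714.31 + 16.052 = 730.36 kPa.
Net ultimate: q_net = 730.36 − 16.052 = 714.31 kPa.
q_all(net) = 714.31 / 2 = 357.15 kPa.

q_all(net) ≈ 360 kPa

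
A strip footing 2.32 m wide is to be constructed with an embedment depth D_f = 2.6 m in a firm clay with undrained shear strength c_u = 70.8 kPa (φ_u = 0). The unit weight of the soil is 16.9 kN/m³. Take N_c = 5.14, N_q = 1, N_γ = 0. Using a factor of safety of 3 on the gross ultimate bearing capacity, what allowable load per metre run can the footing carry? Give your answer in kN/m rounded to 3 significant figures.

Overburden at base level: q = 16.9 × 2.6 = 43.94 kPa.
Cohesion term c·N_c = 70.8 × 5.14 = 363.91 kPa; surcharge term q·N_q = 43.94 × 1 = 43.94 kPa.
q_ult = 363.91 + 43.94 = 407.85 kPa.
Gross allowable pressure q_all = 407.85 / 3 = 135.95 kPa.
Allowable wall load = q_all × B = 135.95 × 2.32 = 315.41 kN per metre run.

≈ 315 kN/m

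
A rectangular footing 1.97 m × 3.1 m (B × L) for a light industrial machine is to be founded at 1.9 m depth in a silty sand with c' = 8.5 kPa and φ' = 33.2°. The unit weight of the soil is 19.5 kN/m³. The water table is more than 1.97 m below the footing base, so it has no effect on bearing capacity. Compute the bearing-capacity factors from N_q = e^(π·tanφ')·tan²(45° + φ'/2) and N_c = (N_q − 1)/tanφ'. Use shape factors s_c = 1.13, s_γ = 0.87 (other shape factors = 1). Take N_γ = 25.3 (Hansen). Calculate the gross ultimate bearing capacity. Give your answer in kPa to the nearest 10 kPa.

tan33.2° = 0.6544, so N_q = e^(π×0.6544)·tan²(61.6°) = 7.813 × 3.421 = 26.72.
N_c = (26.72 − 1)/tan33.2° = 39.31.
Overburden at base level: q = 19.5 × 1.9 = 37.05 kPa.
Cohesion term c·N_c·s_c = 8.5 × 39.312 × 1.13 = 377.59 kPa; surcharge term q·N_q = 37.05 × 26.725 = 990.15 kPa; self-weight term 0.5·γ·B·N_γ·s_γ = 0.5 × 19.5 × 1.97 × 25.3 × 0.87 = 422.78 kPa.
q_ult = 377.59 + 990.15 + 422.78 = 1790.5 kPa.

q_ult ≈ 1790 kPa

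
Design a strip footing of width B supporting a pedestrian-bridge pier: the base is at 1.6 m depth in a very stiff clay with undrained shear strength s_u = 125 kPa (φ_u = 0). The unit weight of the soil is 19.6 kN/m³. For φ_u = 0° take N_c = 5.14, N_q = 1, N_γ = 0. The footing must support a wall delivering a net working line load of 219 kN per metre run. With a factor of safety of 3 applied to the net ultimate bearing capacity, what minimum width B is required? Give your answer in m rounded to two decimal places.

B = 1.02 m

Effective surcharge at the founding depth q = γ·D_f = 19.6 × 1.6 = 31.36 kPa.
q_ult = c·N_c + q·N_q
     = 125 × 5.14 + 31.36 × 1
     = 642.5 + 31.36 = 673.86 kPa.
For φ = 0 the ½γBN_γ term vanishes, so q_ult is independent of B. q_net = 673.86 − 31.36 = 642.5 kPa; q_all(net) = 642.5/3 = 214.17 kPa.
Required width B = w / q_all(net) = 219 / 214.17 = 1.023 m.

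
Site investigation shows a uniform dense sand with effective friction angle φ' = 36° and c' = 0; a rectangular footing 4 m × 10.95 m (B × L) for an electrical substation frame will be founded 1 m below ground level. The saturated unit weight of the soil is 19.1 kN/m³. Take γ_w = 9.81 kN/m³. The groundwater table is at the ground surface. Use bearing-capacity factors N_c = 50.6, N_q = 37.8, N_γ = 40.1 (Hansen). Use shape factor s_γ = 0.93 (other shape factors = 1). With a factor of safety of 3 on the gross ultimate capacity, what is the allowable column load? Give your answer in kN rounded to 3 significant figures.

Water table at ground surface, so effective unit weight γ' = 19.1 − 9.81 = 9.29 kN/m³ is used throughout; overburden q = 9.29 × 1 = 9.29 kPa; the same γ' applies in the ½γBN_γ term.
Surcharge term q·N_q = 9.29 × 37.8 = 351.16 kPa; self-weight term 0.5·γ·B·N_γ·s_γ = 0.5 × 9.29 × 4 × 40.1 × 0.93 = 692.9 kPa.
q_ult = 351.16 + 692.9 = 1044.1 kPa.
Gross allowable pressure q_all = 1044.1 / 3 = 348.02 kPa.
Footing area = 43.8 m², so allowable column load = 348.02 × 43.8 = 15243 kN.

P_all ≈ 15200 kN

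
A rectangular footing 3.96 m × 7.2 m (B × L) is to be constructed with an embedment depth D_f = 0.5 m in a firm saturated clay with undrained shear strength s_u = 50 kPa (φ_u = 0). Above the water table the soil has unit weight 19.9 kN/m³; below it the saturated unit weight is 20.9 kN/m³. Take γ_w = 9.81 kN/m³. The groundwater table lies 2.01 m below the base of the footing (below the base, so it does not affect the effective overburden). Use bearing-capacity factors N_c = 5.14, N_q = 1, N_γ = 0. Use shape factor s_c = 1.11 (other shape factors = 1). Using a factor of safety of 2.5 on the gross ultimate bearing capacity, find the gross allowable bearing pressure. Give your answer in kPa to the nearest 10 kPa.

q = γ·D_f = 19.9 × 0.5 = 9.95 kPa.
c·N_c·s_c = 50 × 5.14 × 1.11 = 285.27 kPa
q·N_q = 9.95 × 1 = 9.95 kPa
q_ult = 285.27 + 9.95 = 295.22 kPa.
q_all = 295.22 / 2.5 = 118.09 kPa.

q_all ≈ 120 kPa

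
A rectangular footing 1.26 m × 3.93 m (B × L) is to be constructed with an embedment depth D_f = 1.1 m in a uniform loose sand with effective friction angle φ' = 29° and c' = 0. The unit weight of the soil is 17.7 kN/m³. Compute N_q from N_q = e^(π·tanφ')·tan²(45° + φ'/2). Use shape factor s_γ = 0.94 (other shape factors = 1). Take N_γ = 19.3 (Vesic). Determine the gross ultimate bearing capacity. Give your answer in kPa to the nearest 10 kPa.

q_ult ≈ 520 kPa

tan29° = 0.5543, so N_q = e^(π×0.5543)·tan²(59.5°) = 5.705 × 2.882 = 16.44.
Overburden at base level: q = 17.7 × 1.1 = 19.47 kPa.
Surcharge term q·N_q = 19.47 × 16.443 = 320.15 kPa; self-weight term 0.5·γ·B·N_γ·s_γ = 0.5 × 17.7 × 1.26 × 19.3 × 0.94 = 202.3 kPa.
q_ult = 320.15 + 202.3 = 522.45 kPa.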